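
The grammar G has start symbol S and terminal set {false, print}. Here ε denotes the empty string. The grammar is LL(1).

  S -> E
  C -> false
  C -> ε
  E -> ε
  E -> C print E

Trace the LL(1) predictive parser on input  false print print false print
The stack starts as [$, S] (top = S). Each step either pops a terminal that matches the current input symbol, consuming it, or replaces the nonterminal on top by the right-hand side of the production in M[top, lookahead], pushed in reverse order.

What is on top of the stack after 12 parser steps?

E

      Stack            Input                            Action
   1  $ S              false print print false print $  expand S -> E
   2  $ E              false print print false print $  expand E -> C print E
   3  $ E print C      false print print false print $  expand C -> false
   4  $ E print false  false print print false print $  match false
   5  $ E print        print print false print $        match print
   6  $ E              print false print $              expand E -> C print E
   7  $ E print C      print false print $              expand C -> ε
   8  $ E print        print false print $              match print
   9  $ E              false print $                    expand E -> C print E
  10  $ E print C      false print $                    expand C -> false
  11  $ E print false  false print $                    match false
  12  $ E print        print $                          match print
Stack after step 12: $ E (top = E).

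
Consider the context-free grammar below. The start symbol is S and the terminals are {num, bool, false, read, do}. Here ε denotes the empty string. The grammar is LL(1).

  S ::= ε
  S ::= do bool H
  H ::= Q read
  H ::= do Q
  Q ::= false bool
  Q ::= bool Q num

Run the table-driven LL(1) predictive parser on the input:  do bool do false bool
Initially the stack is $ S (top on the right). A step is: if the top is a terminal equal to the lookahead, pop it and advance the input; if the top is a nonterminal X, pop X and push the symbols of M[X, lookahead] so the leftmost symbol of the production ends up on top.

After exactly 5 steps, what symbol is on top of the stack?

step 1: stack=$ S  input=do bool do false bool $  — expand S ::= do bool H
step 2: stack=$ H bool do  input=do bool do false bool $  — match do
step 3: stack=$ H bool  input=bool do false bool $  — match bool
step 4: stack=$ H  input=do false bool $  — expand H ::= do Q
step 5: stack=$ Q do  input=do false bool $  — match do
Stack after step 5: $ Q (top = Q).

Q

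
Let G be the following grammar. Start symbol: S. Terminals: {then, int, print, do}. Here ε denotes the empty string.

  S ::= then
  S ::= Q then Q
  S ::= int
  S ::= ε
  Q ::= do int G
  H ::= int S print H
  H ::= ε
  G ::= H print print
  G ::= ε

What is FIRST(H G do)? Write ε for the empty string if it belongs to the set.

{do, int, print}

FIRST(Q): from Q::=do int G we get {do}. So FIRST(Q) = {do}.
FIRST(H): from H::=int S print H we get {int}; from H::=ε we get {ε}. So FIRST(H) = {ε, int}.
FIRST(S): from S::=then we get {then}; from S::=Q then Q we get {do}; from S::=int we get {int}; from S::=ε we get {ε}. So FIRST(S) = {ε, do, int, then}.
FIRST(G): from G::=H print print we get {int, print}; from G::=ε we get {ε}. So FIRST(G) = {ε, int, print}.
FIRST(H G do): take FIRST of each symbol in turn, carrying on past any symbol whose FIRST contains ε; result {do, int, print}.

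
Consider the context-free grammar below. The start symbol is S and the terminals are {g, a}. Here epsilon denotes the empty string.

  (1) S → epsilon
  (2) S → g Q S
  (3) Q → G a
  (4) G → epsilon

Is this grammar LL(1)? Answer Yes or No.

Yes

FIRST(S) = {epsilon, g}
FIRST(Q) = {a}
FIRST(G) = {epsilon}
FOLLOW(S) = {$}
FOLLOW(Q) = {$, g}
FOLLOW(G) = {a}
Each cell of M receives at most one production.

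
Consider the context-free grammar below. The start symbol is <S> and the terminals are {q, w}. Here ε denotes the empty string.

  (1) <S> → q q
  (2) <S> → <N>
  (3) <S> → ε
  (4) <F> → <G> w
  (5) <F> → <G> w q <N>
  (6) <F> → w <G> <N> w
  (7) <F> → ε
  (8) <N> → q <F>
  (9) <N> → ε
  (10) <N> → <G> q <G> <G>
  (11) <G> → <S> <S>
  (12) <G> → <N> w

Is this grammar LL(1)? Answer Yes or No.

No

FIRST(<S>) = {ε, q, w}
FIRST(<F>) = {ε, q, w}
FIRST(<N>) = {ε, q, w}
FIRST(<G>) = {ε, q, w}
FOLLOW(<S>) = {$, q, w}
FOLLOW(<F>) = {$, q, w}
FOLLOW(<N>) = {$, q, w}
FOLLOW(<G>) = {$, q, w}
Cell M[<F>, q] receives both <F> → <G> w and <F> → <G> w q <N> and <F> → ε — the grammar is not LL(1).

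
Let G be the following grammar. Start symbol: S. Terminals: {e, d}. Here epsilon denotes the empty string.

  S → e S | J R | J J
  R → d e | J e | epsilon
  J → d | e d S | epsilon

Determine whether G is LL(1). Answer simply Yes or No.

No

FIRST(S) = {epsilon, d, e}
FIRST(R) = {epsilon, d, e}
FIRST(J) = {epsilon, d, e}
FOLLOW(S) = {$, d, e}
FOLLOW(R) = {$, d, e}
FOLLOW(J) = {$, d, e}
Cell M[J, d] receives both J → d and J → epsilon — the grammar is not LL(1).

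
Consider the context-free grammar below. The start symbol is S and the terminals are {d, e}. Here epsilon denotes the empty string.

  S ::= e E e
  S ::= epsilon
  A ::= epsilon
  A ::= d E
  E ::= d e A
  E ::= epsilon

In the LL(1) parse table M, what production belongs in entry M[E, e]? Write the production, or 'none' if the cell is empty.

E ::= epsilon

FIRST(S): from S::=e E e we get {e}; from S::=epsilon we get {epsilon}. So FIRST(S) = {epsilon, e}.
FIRST(A): from A::=epsilon we get {epsilon}; from A::=d E we get {d}. So FIRST(A) = {epsilon, d}.
FIRST(E): from E::=d e A we get {d}; from E::=epsilon we get {epsilon}. So FIRST(E) = {epsilon, d}.
FOLLOW(S) includes $ since S is the start symbol.
FOLLOW(A): in E::=d e A, the suffix after A is empty, so FOLLOW(A) ⊇ FOLLOW(E) = {e}. Thus FOLLOW(A) = {e}.
FOLLOW(E): in S::=e E e, E is followed by e with FIRST {e}; in A::=d E, the suffix after E is empty, so FOLLOW(E) ⊇ FOLLOW(A) = {e}. Thus FOLLOW(E) = {e}.
For E ::= d e A: FIRST(d e A) = {d}, so it goes in M[E, t] for t ∈ {d}.
For E ::= epsilon: FIRST(epsilon) = {epsilon}, so it goes in M[E, t] for t ∈ {}; since epsilon ∈ FIRST, also for every t ∈ FOLLOW(E) = {e}.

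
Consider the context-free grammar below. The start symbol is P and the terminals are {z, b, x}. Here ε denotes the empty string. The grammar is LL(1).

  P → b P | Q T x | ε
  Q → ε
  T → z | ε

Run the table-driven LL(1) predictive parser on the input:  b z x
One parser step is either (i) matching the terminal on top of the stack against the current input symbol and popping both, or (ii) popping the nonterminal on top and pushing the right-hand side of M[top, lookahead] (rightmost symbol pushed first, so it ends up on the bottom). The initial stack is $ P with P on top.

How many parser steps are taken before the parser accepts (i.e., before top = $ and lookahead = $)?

     Stack    Input    Action
  1  $ P      b z x $  expand P → b P
  2  $ P b    b z x $  match b
  3  $ P      z x $    expand P → Q T x
  4  $ x T Q  z x $    expand Q → ε
  5  $ x T    z x $    expand T → z
  6  $ x z    z x $    match z
  7  $ x      x $      match x
Accept reached after 7 steps.

7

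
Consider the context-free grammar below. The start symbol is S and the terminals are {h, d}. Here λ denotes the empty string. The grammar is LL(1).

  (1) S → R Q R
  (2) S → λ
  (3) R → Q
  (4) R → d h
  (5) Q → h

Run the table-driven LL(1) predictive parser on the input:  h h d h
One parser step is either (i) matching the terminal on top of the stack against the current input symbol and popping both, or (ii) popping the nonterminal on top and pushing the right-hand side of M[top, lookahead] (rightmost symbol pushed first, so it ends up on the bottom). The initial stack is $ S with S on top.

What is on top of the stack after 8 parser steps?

step 1: stack=$ S  input=h h d h $  — expand S → R Q R
step 2: stack=$ R Q R  input=h h d h $  — expand R → Q
step 3: stack=$ R Q Q  input=h h d h $  — expand Q → h
step 4: stack=$ R Q h  input=h h d h $  — match h
step 5: stack=$ R Q  input=h d h $  — expand Q → h
step 6: stack=$ R h  input=h d h $  — match h
step 7: stack=$ R  input=d h $  — expand R → d h
step 8: stack=$ h d  input=d h $  — match d
Stack after step 8: $ h (top = h).

h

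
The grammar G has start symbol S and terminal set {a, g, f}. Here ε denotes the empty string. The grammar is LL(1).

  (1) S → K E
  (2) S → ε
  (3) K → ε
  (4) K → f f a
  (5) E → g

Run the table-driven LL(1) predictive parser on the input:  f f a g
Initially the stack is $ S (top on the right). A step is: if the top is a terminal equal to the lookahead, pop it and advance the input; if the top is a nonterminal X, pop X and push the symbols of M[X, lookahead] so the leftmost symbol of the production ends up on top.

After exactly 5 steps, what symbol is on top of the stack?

step 1: stack=$ S  input=f f a g $  — expand S → K E
step 2: stack=$ E K  input=f f a g $  — expand K → f f a
step 3: stack=$ E a f f  input=f f a g $  — match f
step 4: stack=$ E a f  input=f a g $  — match f
step 5: stack=$ E a  input=a g $  — match a
Stack after step 5: $ E (top = E).

E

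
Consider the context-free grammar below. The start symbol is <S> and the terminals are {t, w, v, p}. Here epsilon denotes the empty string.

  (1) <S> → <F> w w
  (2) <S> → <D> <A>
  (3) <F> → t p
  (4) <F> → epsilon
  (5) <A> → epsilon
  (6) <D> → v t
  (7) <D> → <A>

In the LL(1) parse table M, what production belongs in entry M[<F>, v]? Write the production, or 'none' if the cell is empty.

FIRST(<F>): from <F>→t p we get {t}; from <F>→epsilon we get {epsilon}. So FIRST(<F>) = {epsilon, t}.
FIRST(<A>): from <A>→epsilon we get {epsilon}. So FIRST(<A>) = {epsilon}.
FIRST(<D>): from <D>→v t we get {v}; from <D>→<A> we get {epsilon}. So FIRST(<D>) = {epsilon, v}.
FIRST(<S>): from <S>→<F> w w we get {t, w}; from <S>→<D> <A> we get {epsilon, v}. So FIRST(<S>) = {epsilon, t, v, w}.
FOLLOW(<S>) includes $ since <S> is the start symbol.
FOLLOW(<F>): in <S>→<F> w w, <F> is followed by w w with FIRST {w}. Thus FOLLOW(<F>) = {w}.
For <F> → t p: FIRST(t p) = {t}, so it goes in M[<F>, t] for t ∈ {t}.
For <F> → epsilon: FIRST(epsilon) = {epsilon}, so it goes in M[<F>, t] for t ∈ {}; since epsilon ∈ FIRST, also for every t ∈ FOLLOW(<F>) = {w}.
None of these place a production in M[<F>, v].

none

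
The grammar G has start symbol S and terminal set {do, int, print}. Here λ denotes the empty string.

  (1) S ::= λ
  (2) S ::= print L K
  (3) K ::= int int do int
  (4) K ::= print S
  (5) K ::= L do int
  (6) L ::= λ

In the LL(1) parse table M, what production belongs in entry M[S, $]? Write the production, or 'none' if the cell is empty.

FIRST(S) = {λ, print}
FIRST(L) = {λ}
FIRST(K) = {do, int, print}  (via L do int)
FOLLOW(S) includes $ since S is the start symbol.
FOLLOW(S): in K::=print S, the suffix after S is empty, so FOLLOW(S) ⊇ FOLLOW(K) = {$}. Thus FOLLOW(S) = {$}.
FOLLOW(K): in S::=print L K, the suffix after K is empty, so FOLLOW(K) ⊇ FOLLOW(S) = {$}. Thus FOLLOW(K) = {$}.
For S ::= λ: FIRST(λ) = {λ}, so it goes in M[S, t] for t ∈ {}; since λ ∈ FIRST, also for every t ∈ FOLLOW(S) = {$}.
For S ::= print L K: FIRST(print L K) = {print}, so it goes in M[S, t] for t ∈ {print}.

S ::= λ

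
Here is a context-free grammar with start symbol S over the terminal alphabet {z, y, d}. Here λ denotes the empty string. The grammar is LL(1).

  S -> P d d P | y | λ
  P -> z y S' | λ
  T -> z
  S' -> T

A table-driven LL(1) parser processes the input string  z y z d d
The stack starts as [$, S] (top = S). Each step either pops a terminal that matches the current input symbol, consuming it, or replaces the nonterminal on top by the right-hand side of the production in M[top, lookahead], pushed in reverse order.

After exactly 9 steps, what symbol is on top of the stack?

step 1: stack=$ S  input=z y z d d $  — expand S -> P d d P
step 2: stack=$ P d d P  input=z y z d d $  — expand P -> z y S'
step 3: stack=$ P d d S' y z  input=z y z d d $  — match z
step 4: stack=$ P d d S' y  input=y z d d $  — match y
step 5: stack=$ P d d S'  input=z d d $  — expand S' -> T
step 6: stack=$ P d d T  input=z d d $  — expand T -> z
step 7: stack=$ P d d z  input=z d d $  — match z
step 8: stack=$ P d d  input=d d $  — match d
step 9: stack=$ P d  input=d $  — match d
Stack after step 9: $ P (top = P).

P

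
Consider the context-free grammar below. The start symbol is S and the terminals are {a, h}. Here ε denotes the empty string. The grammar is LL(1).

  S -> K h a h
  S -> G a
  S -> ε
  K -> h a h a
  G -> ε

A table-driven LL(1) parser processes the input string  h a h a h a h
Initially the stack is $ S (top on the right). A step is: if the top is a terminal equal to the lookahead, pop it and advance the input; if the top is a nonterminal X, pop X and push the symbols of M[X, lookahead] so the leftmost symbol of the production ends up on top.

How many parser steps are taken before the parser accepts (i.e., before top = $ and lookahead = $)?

step 1: stack=$ S  input=h a h a h a h $  — expand S -> K h a h
step 2: stack=$ h a h K  input=h a h a h a h $  — expand K -> h a h a
step 3: stack=$ h a h a h a h  input=h a h a h a h $  — match h
step 4: stack=$ h a h a h a  input=a h a h a h $  — match a
step 5: stack=$ h a h a h  input=h a h a h $  — match h
step 6: stack=$ h a h a  input=a h a h $  — match a
step 7: stack=$ h a h  input=h a h $  — match h
step 8: stack=$ h a  input=a h $  — match a
step 9: stack=$ h  input=h $  — match h
Accept reached after 9 steps.

9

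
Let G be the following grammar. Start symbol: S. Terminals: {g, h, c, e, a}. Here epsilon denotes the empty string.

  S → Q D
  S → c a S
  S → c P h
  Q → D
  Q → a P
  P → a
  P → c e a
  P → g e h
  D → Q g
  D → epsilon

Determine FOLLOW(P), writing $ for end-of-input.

{$, a, g, h}

FIRST(P) = {a, c, g}
FIRST(S) = {epsilon, a, c, g}  (via Q D)
FIRST(Q) = {epsilon, a, g}  (via D)
FIRST(D) = {epsilon, a, g}  (via Q g)
FOLLOW(S) includes $ since S is the start symbol.
FOLLOW(S): in S→c a S, the suffix after S is empty (adds nothing new). Thus FOLLOW(S) = {$}.
FOLLOW(Q): in S→Q D, Q is followed by D with FIRST {epsilon, a, g}; in S→Q D, the suffix after Q is nullable, so FOLLOW(Q) ⊇ FOLLOW(S) = {$}; in D→Q g, Q is followed by g with FIRST {g}. Thus FOLLOW(Q) = {$, a, g}.
FOLLOW(P): in S→c P h, P is followed by h with FIRST {h}; in Q→a P, the suffix after P is empty, so FOLLOW(P) ⊇ FOLLOW(Q) = {$, a, g}. Thus FOLLOW(P) = {$, a, g, h}.
FOLLOW(D): in S→Q D, the suffix after D is empty, so FOLLOW(D) ⊇ FOLLOW(S) = {$}; in Q→D, the suffix after D is empty, so FOLLOW(D) ⊇ FOLLOW(Q) = {$, a, g}. Thus FOLLOW(D) = {$, a, g}.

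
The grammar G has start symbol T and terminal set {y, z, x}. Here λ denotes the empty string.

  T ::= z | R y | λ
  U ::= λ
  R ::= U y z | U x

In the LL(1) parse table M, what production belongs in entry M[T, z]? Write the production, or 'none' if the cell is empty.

FIRST(U): from U::=λ we get {λ}. So FIRST(U) = {λ}.
FIRST(R): from R::=U y z we get {y}; from R::=U x we get {x}. So FIRST(R) = {x, y}.
FIRST(T): from T::=z we get {z}; from T::=R y we get {x, y}; from T::=λ we get {λ}. So FIRST(T) = {λ, x, y, z}.
FOLLOW(T) includes $ since T is the start symbol.
FOLLOW(T): T appears on no right-hand side. Thus FOLLOW(T) = {$}.
For T ::= z: FIRST(z) = {z}, so it goes in M[T, t] for t ∈ {z}.
For T ::= R y: FIRST(R y) = {x, y}, so it goes in M[T, t] for t ∈ {x, y}.
For T ::= λ: FIRST(λ) = {λ}, so it goes in M[T, t] for t ∈ {}; since λ ∈ FIRST, also for every t ∈ FOLLOW(T) = {$}.

T ::= z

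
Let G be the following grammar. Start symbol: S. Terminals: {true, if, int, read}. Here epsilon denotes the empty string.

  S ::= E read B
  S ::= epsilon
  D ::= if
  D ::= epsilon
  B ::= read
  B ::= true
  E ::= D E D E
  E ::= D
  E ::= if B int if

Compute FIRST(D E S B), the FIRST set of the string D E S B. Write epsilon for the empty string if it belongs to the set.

FIRST(D) = {epsilon, if}
FIRST(B) = {read, true}
FIRST(E) = {epsilon, if}  (via D E D E, D)
FIRST(S) = {epsilon, if, read}  (via E read B)
FIRST(D E S B): take FIRST of each symbol in turn, carrying on past any symbol whose FIRST contains epsilon; result {if, read, true}.

{if, read, true}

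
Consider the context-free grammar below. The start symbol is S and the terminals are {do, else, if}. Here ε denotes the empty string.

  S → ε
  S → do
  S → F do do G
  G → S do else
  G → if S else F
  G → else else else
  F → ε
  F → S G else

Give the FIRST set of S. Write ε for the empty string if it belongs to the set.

{ε, do, else, if}

FIRST(S) = {ε, do, else, if}  (via F do do G)
FIRST(G) = {do, else, if}  (via S do else)
FIRST(F) = {ε, do, else, if}  (via S G else)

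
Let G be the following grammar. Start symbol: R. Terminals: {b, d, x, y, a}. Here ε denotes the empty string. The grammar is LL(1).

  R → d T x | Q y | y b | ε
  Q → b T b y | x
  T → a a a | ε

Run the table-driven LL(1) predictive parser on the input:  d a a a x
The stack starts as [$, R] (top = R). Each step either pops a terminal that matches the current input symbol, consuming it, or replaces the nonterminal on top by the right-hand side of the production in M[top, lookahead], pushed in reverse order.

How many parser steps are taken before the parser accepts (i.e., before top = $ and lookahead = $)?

step 1: stack=$ R  input=d a a a x $  — expand R → d T x
step 2: stack=$ x T d  input=d a a a x $  — match d
step 3: stack=$ x T  input=a a a x $  — expand T → a a a
step 4: stack=$ x a a a  input=a a a x $  — match a
step 5: stack=$ x a a  input=a a x $  — match a
step 6: stack=$ x a  input=a x $  — match a
step 7: stack=$ x  input=x $  — match x
Accept reached after 7 steps.

7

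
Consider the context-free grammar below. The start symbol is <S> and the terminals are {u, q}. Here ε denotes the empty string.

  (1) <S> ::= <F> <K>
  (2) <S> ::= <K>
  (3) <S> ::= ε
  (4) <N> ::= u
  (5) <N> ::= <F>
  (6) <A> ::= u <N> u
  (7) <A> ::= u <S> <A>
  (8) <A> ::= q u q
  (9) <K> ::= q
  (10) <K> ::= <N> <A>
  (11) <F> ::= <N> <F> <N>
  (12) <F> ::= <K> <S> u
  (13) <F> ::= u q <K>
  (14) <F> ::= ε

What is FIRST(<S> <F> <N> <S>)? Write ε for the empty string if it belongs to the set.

FIRST(<A>) = {q, u}
FIRST(<S>) = {ε, q, u}  (via <F> <K>, <K>)
FIRST(<N>) = {ε, q, u}  (via <F>)
FIRST(<K>) = {q, u}  (via <N> <A>)
FIRST(<F>) = {ε, q, u}  (via <N> <F> <N>, <K> <S> u)
FIRST(<S> <F> <N> <S>): take FIRST of each symbol in turn, carrying on past any symbol whose FIRST contains ε; result {ε, q, u}.

{ε, q, u}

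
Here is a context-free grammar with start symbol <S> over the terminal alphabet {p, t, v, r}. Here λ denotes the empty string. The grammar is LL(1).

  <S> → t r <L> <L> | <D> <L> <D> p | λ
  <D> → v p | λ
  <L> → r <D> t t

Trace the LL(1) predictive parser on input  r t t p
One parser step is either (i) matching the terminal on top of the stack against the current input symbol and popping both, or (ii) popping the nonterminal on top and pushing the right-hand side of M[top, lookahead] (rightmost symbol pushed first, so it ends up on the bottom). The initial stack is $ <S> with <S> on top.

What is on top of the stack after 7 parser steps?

<D>

step 1: stack=$ <S>  input=r t t p $  — expand <S> → <D> <L> <D> p
step 2: stack=$ p <D> <L> <D>  input=r t t p $  — expand <D> → λ
step 3: stack=$ p <D> <L>  input=r t t p $  — expand <L> → r <D> t t
step 4: stack=$ p <D> t t <D> r  input=r t t p $  — match r
step 5: stack=$ p <D> t t <D>  input=t t p $  — expand <D> → λ
step 6: stack=$ p <D> t t  input=t t p $  — match t
step 7: stack=$ p <D> t  input=t p $  — match t
Stack after step 7: $ p <D> (top = <D>).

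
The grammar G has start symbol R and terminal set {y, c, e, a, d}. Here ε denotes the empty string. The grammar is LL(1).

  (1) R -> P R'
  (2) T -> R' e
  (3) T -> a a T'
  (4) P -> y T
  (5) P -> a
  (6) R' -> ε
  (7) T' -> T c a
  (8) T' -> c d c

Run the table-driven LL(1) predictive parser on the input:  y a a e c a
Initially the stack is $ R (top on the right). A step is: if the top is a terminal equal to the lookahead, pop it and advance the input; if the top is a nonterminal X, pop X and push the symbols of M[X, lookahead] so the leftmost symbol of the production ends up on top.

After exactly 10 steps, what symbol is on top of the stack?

      Stack          Input          Action
   1  $ R            y a a e c a $  expand R -> P R'
   2  $ R' P         y a a e c a $  expand P -> y T
   3  $ R' T y       y a a e c a $  match y
   4  $ R' T         a a e c a $    expand T -> a a T'
   5  $ R' T' a a    a a e c a $    match a
   6  $ R' T' a      a e c a $      match a
   7  $ R' T'        e c a $        expand T' -> T c a
   8  $ R' a c T     e c a $        expand T -> R' e
   9  $ R' a c e R'  e c a $        expand R' -> ε
  10  $ R' a c e     e c a $        match e
Stack after step 10: $ R' a c (top = c).

c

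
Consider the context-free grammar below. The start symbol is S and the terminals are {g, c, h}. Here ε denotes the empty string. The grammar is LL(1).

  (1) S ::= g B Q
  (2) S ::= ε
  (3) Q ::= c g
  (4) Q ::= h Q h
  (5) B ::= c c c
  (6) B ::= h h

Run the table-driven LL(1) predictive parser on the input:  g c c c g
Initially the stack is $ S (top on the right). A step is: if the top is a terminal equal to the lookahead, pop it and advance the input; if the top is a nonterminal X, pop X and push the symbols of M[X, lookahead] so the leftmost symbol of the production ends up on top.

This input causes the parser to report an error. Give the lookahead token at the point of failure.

g

     Stack      Input        Action
  1  $ S        g c c c g $  expand S ::= g B Q
  2  $ Q B g    g c c c g $  match g
  3  $ Q B      c c c g $    expand B ::= c c c
  4  $ Q c c c  c c c g $    match c
  5  $ Q c c    c c g $      match c
  6  $ Q c      c g $        match c
  7  $ Q        g $          error: M[Q, g] is empty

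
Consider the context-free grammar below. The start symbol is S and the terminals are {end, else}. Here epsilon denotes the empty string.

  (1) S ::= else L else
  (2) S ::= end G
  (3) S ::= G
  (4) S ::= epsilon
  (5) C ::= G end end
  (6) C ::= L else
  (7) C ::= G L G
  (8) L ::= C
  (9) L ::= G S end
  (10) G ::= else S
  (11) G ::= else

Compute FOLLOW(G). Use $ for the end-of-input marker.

{$, else, end}

FIRST(G): from G::=else S we get {else}; from G::=else we get {else}. So FIRST(G) = {else}.
FIRST(S): from S::=else L else we get {else}; from S::=end G we get {end}; from S::=G we get {else}; from S::=epsilon we get {epsilon}. So FIRST(S) = {epsilon, else, end}.
FIRST(C): from C::=G end end we get {else}; from C::=L else we get {else}; from C::=G L G we get {else}. So FIRST(C) = {else}.
FIRST(L): from L::=C we get {else}; from L::=G S end we get {else}. So FIRST(L) = {else}.
FOLLOW(S) includes $ since S is the start symbol.
FOLLOW(L): in S::=else L else, L is followed by else with FIRST {else}; in C::=L else, L is followed by else with FIRST {else}; in C::=G L G, L is followed by G with FIRST {else}. Thus FOLLOW(L) = {else}.
FOLLOW(C): in L::=C, the suffix after C is empty, so FOLLOW(C) ⊇ FOLLOW(L) = {else}. Thus FOLLOW(C) = {else}.
FOLLOW(S): in L::=G S end, S is followed by end with FIRST {end}; in G::=else S, the suffix after S is empty, so FOLLOW(S) ⊇ FOLLOW(G) = {$, else, end}. Thus FOLLOW(S) = {$, else, end}.
FOLLOW(G): in S::=end G, the suffix after G is empty, so FOLLOW(G) ⊇ FOLLOW(S) = {$, else, end}; in S::=G, the suffix after G is empty, so FOLLOW(G) ⊇ FOLLOW(S) = {$, else, end}; in C::=G end end, G is followed by end end with FIRST {end}; in C::=G L G (occurrence 1), G is followed by L G with FIRST {else}; in C::=G L G (occurrence 2), the suffix after G is empty, so FOLLOW(G) ⊇ FOLLOW(C) = {else}; in L::=G S end, G is followed by S end with FIRST {else, end}. Thus FOLLOW(G) = {$, else, end}.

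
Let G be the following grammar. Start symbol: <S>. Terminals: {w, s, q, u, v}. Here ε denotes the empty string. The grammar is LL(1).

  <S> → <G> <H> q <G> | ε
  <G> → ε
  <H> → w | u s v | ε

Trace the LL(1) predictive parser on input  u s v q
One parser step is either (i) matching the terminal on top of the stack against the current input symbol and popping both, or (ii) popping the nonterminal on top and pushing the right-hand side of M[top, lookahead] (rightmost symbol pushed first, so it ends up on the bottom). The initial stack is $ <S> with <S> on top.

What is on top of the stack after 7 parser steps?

step 1: stack=$ <S>  input=u s v q $  — expand <S> → <G> <H> q <G>
step 2: stack=$ <G> q <H> <G>  input=u s v q $  — expand <G> → ε
step 3: stack=$ <G> q <H>  input=u s v q $  — expand <H> → u s v
step 4: stack=$ <G> q v s u  input=u s v q $  — match u
step 5: stack=$ <G> q v s  input=s v q $  — match s
step 6: stack=$ <G> q v  input=v q $  — match v
step 7: stack=$ <G> q  input=q $  — match q
Stack after step 7: $ <G> (top = <G>).

<G>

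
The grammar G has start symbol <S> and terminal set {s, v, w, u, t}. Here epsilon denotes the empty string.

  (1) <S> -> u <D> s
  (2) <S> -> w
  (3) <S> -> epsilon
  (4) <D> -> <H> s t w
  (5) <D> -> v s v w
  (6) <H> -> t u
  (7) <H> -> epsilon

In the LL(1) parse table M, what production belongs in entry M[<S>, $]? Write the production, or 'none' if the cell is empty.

<S> -> epsilon

FIRST(<S>) = {epsilon, u, w}
FIRST(<H>) = {epsilon, t}
FIRST(<D>) = {s, t, v}  (via <H> s t w)
FOLLOW(<S>) includes $ since <S> is the start symbol.
FOLLOW(<S>): <S> appears on no right-hand side. Thus FOLLOW(<S>) = {$}.
For <S> -> u <D> s: FIRST(u <D> s) = {u}, so it goes in M[<S>, t] for t ∈ {u}.
For <S> -> w: FIRST(w) = {w}, so it goes in M[<S>, t] for t ∈ {w}.
For <S> -> epsilon: FIRST(epsilon) = {epsilon}, so it goes in M[<S>, t] for t ∈ {}; since epsilon ∈ FIRST, also for every t ∈ FOLLOW(<S>) = {$}.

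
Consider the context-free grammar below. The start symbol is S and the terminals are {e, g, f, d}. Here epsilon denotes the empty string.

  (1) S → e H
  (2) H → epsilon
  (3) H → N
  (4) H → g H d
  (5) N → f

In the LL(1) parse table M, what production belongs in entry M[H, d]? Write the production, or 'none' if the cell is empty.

H → epsilon

FIRST(S): from S→e H we get {e}. So FIRST(S) = {e}.
FIRST(N): from N→f we get {f}. So FIRST(N) = {f}.
FIRST(H): from H→epsilon we get {epsilon}; from H→N we get {f}; from H→g H d we get {g}. So FIRST(H) = {epsilon, f, g}.
FOLLOW(S) includes $ since S is the start symbol.
FOLLOW(S): S appears on no right-hand side. Thus FOLLOW(S) = {$}.
FOLLOW(H): in S→e H, the suffix after H is empty, so FOLLOW(H) ⊇ FOLLOW(S) = {$}; in H→g H d, H is followed by d with FIRST {d}. Thus FOLLOW(H) = {$, d}.
For H → epsilon: FIRST(epsilon) = {epsilon}, so it goes in M[H, t] for t ∈ {}; since epsilon ∈ FIRST, also for every t ∈ FOLLOW(H) = {$, d}.
For H → N: FIRST(N) = {f}, so it goes in M[H, t] for t ∈ {f}.
For H → g H d: FIRST(g H d) = {g}, so it goes in M[H, t] for t ∈ {g}.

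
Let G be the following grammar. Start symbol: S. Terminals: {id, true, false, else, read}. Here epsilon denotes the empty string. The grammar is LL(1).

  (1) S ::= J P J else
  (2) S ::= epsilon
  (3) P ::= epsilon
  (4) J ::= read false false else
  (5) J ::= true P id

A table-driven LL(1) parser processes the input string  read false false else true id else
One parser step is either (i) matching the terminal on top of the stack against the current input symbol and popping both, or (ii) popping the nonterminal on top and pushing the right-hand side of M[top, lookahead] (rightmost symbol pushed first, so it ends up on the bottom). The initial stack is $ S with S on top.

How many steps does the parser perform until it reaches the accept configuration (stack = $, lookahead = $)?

      Stack                             Input                                 Action
   1  $ S                               read false false else true id else $  expand S ::= J P J else
   2  $ else J P J                      read false false else true id else $  expand J ::= read false false else
   3  $ else J P else false false read  read false false else true id else $  match read
   4  $ else J P else false false       false false else true id else $       match false
   5  $ else J P else false             false else true id else $             match false
   6  $ else J P else                   else true id else $                   match else
   7  $ else J P                        true id else $                        expand P ::= epsilon
   8  $ else J                          true id else $                        expand J ::= true P id
   9  $ else id P true                  true id else $                        match true
  10  $ else id P                       id else $                             expand P ::= epsilon
  11  $ else id                         id else $                             match id
  12  $ else                            else $                                match else
Accept reached after 12 steps.

12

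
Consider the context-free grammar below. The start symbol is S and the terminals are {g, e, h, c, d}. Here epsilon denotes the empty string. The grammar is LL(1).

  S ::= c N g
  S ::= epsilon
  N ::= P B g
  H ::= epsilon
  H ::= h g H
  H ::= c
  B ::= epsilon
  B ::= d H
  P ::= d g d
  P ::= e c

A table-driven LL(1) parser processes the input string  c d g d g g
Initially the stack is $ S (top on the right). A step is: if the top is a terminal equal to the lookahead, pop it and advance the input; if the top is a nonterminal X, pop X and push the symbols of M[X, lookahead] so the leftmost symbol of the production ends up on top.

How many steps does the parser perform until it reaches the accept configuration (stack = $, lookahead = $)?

      Stack          Input          Action
   1  $ S            c d g d g g $  expand S ::= c N g
   2  $ g N c        c d g d g g $  match c
   3  $ g N          d g d g g $    expand N ::= P B g
   4  $ g g B P      d g d g g $    expand P ::= d g d
   5  $ g g B d g d  d g d g g $    match d
   6  $ g g B d g    g d g g $      match g
   7  $ g g B d      d g g $        match d
   8  $ g g B        g g $          expand B ::= epsilon
   9  $ g g          g g $          match g
  10  $ g            g $            match g
Accept reached after 10 steps.

10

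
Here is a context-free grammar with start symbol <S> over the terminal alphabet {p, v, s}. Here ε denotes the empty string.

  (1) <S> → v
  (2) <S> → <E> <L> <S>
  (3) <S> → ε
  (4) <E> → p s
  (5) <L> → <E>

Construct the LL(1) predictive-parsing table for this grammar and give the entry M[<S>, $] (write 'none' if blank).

<S> → ε

FIRST(<E>) = {p}
FIRST(<S>) = {ε, p, v}  (via <E> <L> <S>)
FIRST(<L>) = {p}  (via <E>)
FOLLOW(<S>) includes $ since <S> is the start symbol.
FOLLOW(<S>): in <S>→<E> <L> <S>, the suffix after <S> is empty (adds nothing new). Thus FOLLOW(<S>) = {$}.
For <S> → v: FIRST(v) = {v}, so it goes in M[<S>, t] for t ∈ {v}.
For <S> → <E> <L> <S>: FIRST(<E> <L> <S>) = {p}, so it goes in M[<S>, t] for t ∈ {p}.
For <S> → ε: FIRST(ε) = {ε}, so it goes in M[<S>, t] for t ∈ {}; since ε ∈ FIRST, also for every t ∈ FOLLOW(<S>) = {$}.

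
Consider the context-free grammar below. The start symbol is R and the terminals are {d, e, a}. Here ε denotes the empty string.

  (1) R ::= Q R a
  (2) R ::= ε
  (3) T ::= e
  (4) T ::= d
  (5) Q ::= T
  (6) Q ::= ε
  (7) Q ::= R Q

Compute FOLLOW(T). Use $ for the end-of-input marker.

FIRST(T) = {d, e}
FIRST(R) = {ε, a, d, e}  (via Q R a)
FIRST(Q) = {ε, a, d, e}  (via T, R Q)
FOLLOW(R) includes $ since R is the start symbol.
FOLLOW(Q): in R::=Q R a, Q is followed by R a with FIRST {a, d, e}; in Q::=R Q, the suffix after Q is empty (adds nothing new). Thus FOLLOW(Q) = {a, d, e}.
FOLLOW(R): in R::=Q R a, R is followed by a with FIRST {a}; in Q::=R Q, R is followed by Q with FIRST {ε, a, d, e}; in Q::=R Q, the suffix after R is nullable, so FOLLOW(R) ⊇ FOLLOW(Q) = {a, d, e}. Thus FOLLOW(R) = {$, a, d, e}.
FOLLOW(T): in Q::=T, the suffix after T is empty, so FOLLOW(T) ⊇ FOLLOW(Q) = {a, d, e}. Thus FOLLOW(T) = {a, d, e}.

{a, d, e}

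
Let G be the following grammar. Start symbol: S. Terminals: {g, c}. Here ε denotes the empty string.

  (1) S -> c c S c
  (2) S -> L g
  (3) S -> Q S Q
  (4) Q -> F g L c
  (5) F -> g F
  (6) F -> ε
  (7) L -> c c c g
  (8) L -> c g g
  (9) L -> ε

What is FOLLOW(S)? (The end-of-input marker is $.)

FIRST(F) = {ε, g}
FIRST(L) = {ε, c}
FIRST(Q) = {g}  (via F g L c)
FIRST(S) = {c, g}  (via L g, Q S Q)
FOLLOW(S) includes $ since S is the start symbol.
FOLLOW(S): in S->c c S c, S is followed by c with FIRST {c}; in S->Q S Q, S is followed by Q with FIRST {g}. Thus FOLLOW(S) = {$, c, g}.
FOLLOW(Q): in S->Q S Q (occurrence 1), Q is followed by S Q with FIRST {c, g}; in S->Q S Q (occurrence 2), the suffix after Q is empty, so FOLLOW(Q) ⊇ FOLLOW(S) = {$, c, g}. Thus FOLLOW(Q) = {$, c, g}.
FOLLOW(F): in Q->F g L c, F is followed by g L c with FIRST {g}; in F->g F, the suffix after F is empty (adds nothing new). Thus FOLLOW(F) = {g}.
FOLLOW(L): in S->L g, L is followed by g with FIRST {g}; in Q->F g L c, L is followed by c with FIRST {c}. Thus FOLLOW(L) = {c, g}.

{$, c, g}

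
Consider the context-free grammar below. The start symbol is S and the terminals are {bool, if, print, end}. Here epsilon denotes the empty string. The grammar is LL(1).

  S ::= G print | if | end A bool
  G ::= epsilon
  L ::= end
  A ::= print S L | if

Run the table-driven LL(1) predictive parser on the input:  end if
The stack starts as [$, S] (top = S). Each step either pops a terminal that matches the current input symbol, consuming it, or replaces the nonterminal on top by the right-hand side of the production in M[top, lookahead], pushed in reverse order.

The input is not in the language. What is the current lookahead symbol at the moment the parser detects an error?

     Stack         Input     Action
  1  $ S           end if $  expand S ::= end A bool
  2  $ bool A end  end if $  match end
  3  $ bool A      if $      expand A ::= if
  4  $ bool if     if $      match if
  5  $ bool        $         error: top is terminal bool but lookahead is $

$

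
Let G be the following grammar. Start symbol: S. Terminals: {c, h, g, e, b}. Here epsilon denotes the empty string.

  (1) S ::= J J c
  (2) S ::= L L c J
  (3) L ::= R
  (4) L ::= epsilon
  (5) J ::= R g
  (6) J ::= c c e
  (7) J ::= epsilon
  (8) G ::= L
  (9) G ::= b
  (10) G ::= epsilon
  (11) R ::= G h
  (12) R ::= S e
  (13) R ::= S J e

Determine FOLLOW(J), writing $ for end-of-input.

FIRST(S) = {b, c, h}  (via J J c, L L c J)
FIRST(L) = {epsilon, b, c, h}  (via R)
FIRST(G) = {epsilon, b, c, h}  (via L)
FIRST(R) = {b, c, h}  (via G h, S e, S J e)
FIRST(J) = {epsilon, b, c, h}  (via R g)
FOLLOW(S) includes $ since S is the start symbol.
FOLLOW(S): in R::=S e, S is followed by e with FIRST {e}; in R::=S J e, S is followed by J e with FIRST {b, c, e, h}. Thus FOLLOW(S) = {$, b, c, e, h}.
FOLLOW(J): in S::=J J c (occurrence 1), J is followed by J c with FIRST {b, c, h}; in S::=J J c (occurrence 2), J is followed by c with FIRST {c}; in S::=L L c J, the suffix after J is empty, so FOLLOW(J) ⊇ FOLLOW(S) = {$, b, c, e, h}; in R::=S J e, J is followed by e with FIRST {e}. Thus FOLLOW(J) = {$, b, c, e, h}.
FOLLOW(G): in R::=G h, G is followed by h with FIRST {h}. Thus FOLLOW(G) = {h}.
FOLLOW(L): in S::=L L c J (occurrence 1), L is followed by L c J with FIRST {b, c, h}; in S::=L L c J (occurrence 2), L is followed by c J with FIRST {c}; in G::=L, the suffix after L is empty, so FOLLOW(L) ⊇ FOLLOW(G) = {h}. Thus FOLLOW(L) = {b, c, h}.
FOLLOW(R): in L::=R, the suffix after R is empty, so FOLLOW(R) ⊇ FOLLOW(L) = {b, c, h}; in J::=R g, R is followed by g with FIRST {g}. Thus FOLLOW(R) = {b, c, g, h}.

{$, b, c, e, h}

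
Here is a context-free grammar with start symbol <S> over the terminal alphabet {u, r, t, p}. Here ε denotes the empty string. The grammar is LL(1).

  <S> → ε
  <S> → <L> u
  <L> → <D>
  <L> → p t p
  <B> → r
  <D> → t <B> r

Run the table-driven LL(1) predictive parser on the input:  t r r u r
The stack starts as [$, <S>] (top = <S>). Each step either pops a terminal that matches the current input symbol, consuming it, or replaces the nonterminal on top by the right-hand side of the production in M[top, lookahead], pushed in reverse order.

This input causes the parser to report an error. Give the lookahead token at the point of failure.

     Stack        Input        Action
  1  $ <S>        t r r u r $  expand <S> → <L> u
  2  $ u <L>      t r r u r $  expand <L> → <D>
  3  $ u <D>      t r r u r $  expand <D> → t <B> r
  4  $ u r <B> t  t r r u r $  match t
  5  $ u r <B>    r r u r $    expand <B> → r
  6  $ u r r      r r u r $    match r
  7  $ u r        r u r $      match r
  8  $ u          u r $        match u
  9  $            r $          error: stack empty but input remains

r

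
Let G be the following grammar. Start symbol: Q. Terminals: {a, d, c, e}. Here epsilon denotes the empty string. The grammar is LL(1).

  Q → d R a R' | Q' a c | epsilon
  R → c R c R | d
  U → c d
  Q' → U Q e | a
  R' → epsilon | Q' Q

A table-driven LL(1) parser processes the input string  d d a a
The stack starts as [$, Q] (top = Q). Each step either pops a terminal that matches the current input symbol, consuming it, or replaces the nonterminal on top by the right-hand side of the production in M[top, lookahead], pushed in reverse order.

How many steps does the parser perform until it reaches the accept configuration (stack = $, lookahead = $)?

     Stack       Input      Action
  1  $ Q         d d a a $  expand Q → d R a R'
  2  $ R' a R d  d d a a $  match d
  3  $ R' a R    d a a $    expand R → d
  4  $ R' a d    d a a $    match d
  5  $ R' a      a a $      match a
  6  $ R'        a $        expand R' → Q' Q
  7  $ Q Q'      a $        expand Q' → a
  8  $ Q a       a $        match a
  9  $ Q         $          expand Q → epsilon
Accept reached after 9 steps.

9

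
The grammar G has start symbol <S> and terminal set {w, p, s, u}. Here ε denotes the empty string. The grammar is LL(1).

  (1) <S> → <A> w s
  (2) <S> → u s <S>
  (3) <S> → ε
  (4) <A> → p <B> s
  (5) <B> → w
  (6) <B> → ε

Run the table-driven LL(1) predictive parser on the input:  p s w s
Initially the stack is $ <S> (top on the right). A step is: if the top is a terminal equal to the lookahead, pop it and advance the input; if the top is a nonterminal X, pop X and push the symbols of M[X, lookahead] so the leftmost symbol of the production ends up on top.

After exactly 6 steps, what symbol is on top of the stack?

s

step 1: stack=$ <S>  input=p s w s $  — expand <S> → <A> w s
step 2: stack=$ s w <A>  input=p s w s $  — expand <A> → p <B> s
step 3: stack=$ s w s <B> p  input=p s w s $  — match p
step 4: stack=$ s w s <B>  input=s w s $  — expand <B> → ε
step 5: stack=$ s w s  input=s w s $  — match s
step 6: stack=$ s w  input=w s $  — match w
Stack after step 6: $ s (top = s).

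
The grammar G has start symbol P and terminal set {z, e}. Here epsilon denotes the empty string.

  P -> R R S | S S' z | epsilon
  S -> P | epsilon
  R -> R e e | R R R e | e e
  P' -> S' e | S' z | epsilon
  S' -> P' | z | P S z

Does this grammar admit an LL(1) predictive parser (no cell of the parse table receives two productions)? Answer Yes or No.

FIRST(P) = {epsilon, e, z}
FIRST(S) = {epsilon, e, z}
FIRST(R) = {e}
FIRST(P') = {epsilon, e, z}
FIRST(S') = {epsilon, e, z}
FOLLOW(P) = {$, e, z}
FOLLOW(S) = {$, e, z}
FOLLOW(R) = {$, e, z}
FOLLOW(P') = {e, z}
FOLLOW(S') = {e, z}
Cell M[P, e] receives both P -> R R S and P -> S S' z and P -> epsilon — the grammar is not LL(1).

No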